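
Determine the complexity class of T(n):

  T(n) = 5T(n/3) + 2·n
Θ(n^log₃(5))

Master Theorem: a = 5, b = 3, f(n) = 2·n.
Compute the critical exponent d = log₃(5) = 1.465.
Compare f(n) = Θ(n) against n^d:
  k = 1 < d = 1.465, so f(n) = O(n^(d-ε)) — Case 1.
  The recursion cost dominates: T(n) = Θ(n^d) = Θ(n^log₃(5)).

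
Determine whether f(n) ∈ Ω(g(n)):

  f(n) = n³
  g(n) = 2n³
True

f(n) = n³ and g(n) = 2n³ are both O(n³).
Big-Ω permits equal growth rates (f ≥ c·g for some c > 0), so f(n) = Ω(g(n)) is true.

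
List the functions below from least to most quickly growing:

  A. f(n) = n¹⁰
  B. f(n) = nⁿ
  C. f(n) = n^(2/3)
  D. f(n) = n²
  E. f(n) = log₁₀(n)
E < C < D < A < B

Comparing growth rates:
E = log₁₀(n) is O(log n)
C = n^(2/3) is O(n^(2/3))
D = n² is O(n²)
A = n¹⁰ is O(n¹⁰)
B = nⁿ is O(nⁿ)

Therefore, the order from slowest to fastest is: E < C < D < A < B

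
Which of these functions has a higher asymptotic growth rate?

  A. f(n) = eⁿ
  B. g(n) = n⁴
A

f(n) = eⁿ is O(eⁿ), while g(n) = n⁴ is O(n⁴).
Since O(eⁿ) grows faster than O(n⁴), f(n) dominates.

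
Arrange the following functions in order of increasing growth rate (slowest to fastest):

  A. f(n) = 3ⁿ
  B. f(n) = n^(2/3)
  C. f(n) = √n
C < B < A

Comparing growth rates:
C = √n is O(√n)
B = n^(2/3) is O(n^(2/3))
A = 3ⁿ is O(3ⁿ)

Therefore, the order from slowest to fastest is: C < B < A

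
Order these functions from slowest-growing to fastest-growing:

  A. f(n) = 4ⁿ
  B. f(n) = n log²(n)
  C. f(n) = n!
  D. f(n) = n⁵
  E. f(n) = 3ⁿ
B < D < E < A < C

Comparing growth rates:
B = n log²(n) is O(n log² n)
D = n⁵ is O(n⁵)
E = 3ⁿ is O(3ⁿ)
A = 4ⁿ is O(4ⁿ)
C = n! is O(n!)

Therefore, the order from slowest to fastest is: B < D < E < A < C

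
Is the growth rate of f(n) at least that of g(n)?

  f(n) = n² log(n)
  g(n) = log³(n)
True

f(n) = n² log(n) is O(n² log n), and g(n) = log³(n) is O(log³ n).
Since O(n² log n) grows at least as fast as O(log³ n), f(n) = Ω(g(n)) is true.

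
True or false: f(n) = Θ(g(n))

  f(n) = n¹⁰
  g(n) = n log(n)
False

f(n) = n¹⁰ is O(n¹⁰), and g(n) = n log(n) is O(n log n).
Since they have different growth rates, f(n) = Θ(g(n)) is false.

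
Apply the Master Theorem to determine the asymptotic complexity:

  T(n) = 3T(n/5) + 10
Θ(n^log₅(3))

Master Theorem: a = 3, b = 5, f(n) = 10.
Compute the critical exponent d = log₅(3) = 0.683.
Compare f(n) = Θ(1) against n^d:
  k = 0 < d = 0.683, so f(n) = O(n^(d-ε)) — Case 1.
  The recursion cost dominates: T(n) = Θ(n^d) = Θ(n^log₅(3)).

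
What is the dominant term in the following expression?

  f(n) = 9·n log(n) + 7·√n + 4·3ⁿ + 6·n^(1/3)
4·3ⁿ

Looking at each term:
  - 9·n log(n) is O(n log n)
  - 7·√n is O(√n)
  - 4·3ⁿ is O(3ⁿ)
  - 6·n^(1/3) is O(n^(1/3))

The term 4·3ⁿ (O(3ⁿ)) grows fastest and dominates all others.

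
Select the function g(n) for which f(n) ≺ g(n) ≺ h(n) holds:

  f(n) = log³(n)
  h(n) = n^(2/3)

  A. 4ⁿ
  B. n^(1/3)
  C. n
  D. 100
B

We need g(n) with log³(n) = o(g(n)) and g(n) = o(n^(2/3)), i.e. O(log³ n) ≺ g ≺ O(n^(2/3)).
Check each option:
  A. 4ⁿ — O(4ⁿ) does not grow strictly slower than h(n)
  B. n^(1/3) — O(n^(1/3)) is strictly between O(log³ n) and O(n^(2/3)) ✓
  C. n — O(n) does not grow strictly slower than h(n)
  D. 100 — O(1) does not grow strictly faster than f(n)

Only option B (n^(1/3)) lies strictly between.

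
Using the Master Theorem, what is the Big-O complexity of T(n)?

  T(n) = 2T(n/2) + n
Θ(n log n)

Master Theorem: a = 2, b = 2, f(n) = n.
Compute the critical exponent d = log₂(2) = 1.
Compare f(n) = Θ(n) against n^d:
  k = 1 = d, so f(n) = Θ(n^d) — Case 2.
  Work is balanced across levels: T(n) = Θ(n^d log n) = Θ(n log n).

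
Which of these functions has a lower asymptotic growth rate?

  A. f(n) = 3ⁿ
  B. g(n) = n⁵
B

f(n) = 3ⁿ is O(3ⁿ), while g(n) = n⁵ is O(n⁵).
Since O(n⁵) grows slower than O(3ⁿ), g(n) is dominated.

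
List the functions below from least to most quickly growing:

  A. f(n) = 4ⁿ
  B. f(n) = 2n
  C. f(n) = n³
B < C < A

Comparing growth rates:
B = 2n is O(n)
C = n³ is O(n³)
A = 4ⁿ is O(4ⁿ)

Therefore, the order from slowest to fastest is: B < C < A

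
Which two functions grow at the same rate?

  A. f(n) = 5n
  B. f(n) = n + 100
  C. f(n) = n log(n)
A and B

Examining each function:
  A. 5n is O(n)
  B. n + 100 is O(n)
  C. n log(n) is O(n log n)

Functions A and B both have the same complexity class.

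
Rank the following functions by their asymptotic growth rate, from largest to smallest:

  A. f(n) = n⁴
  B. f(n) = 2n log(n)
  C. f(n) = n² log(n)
A > C > B

Comparing growth rates:
A = n⁴ is O(n⁴)
C = n² log(n) is O(n² log n)
B = 2n log(n) is O(n log n)

Therefore, the order from fastest to slowest is: A > C > B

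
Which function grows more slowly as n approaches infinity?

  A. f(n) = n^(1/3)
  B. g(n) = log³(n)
B

f(n) = n^(1/3) is O(n^(1/3)), while g(n) = log³(n) is O(log³ n).
Since O(log³ n) grows slower than O(n^(1/3)), g(n) is dominated.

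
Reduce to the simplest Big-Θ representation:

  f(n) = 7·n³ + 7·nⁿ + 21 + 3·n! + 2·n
Θ(nⁿ)

Order the terms by growth rate: 21 ≺ 2·n ≺ 7·n³ ≺ 3·n! ≺ 7·nⁿ.
The fastest-growing term 7·nⁿ dominates as n → ∞; dropping its constant factor gives Θ(nⁿ).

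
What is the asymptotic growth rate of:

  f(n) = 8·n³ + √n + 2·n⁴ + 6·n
Θ(n⁴)

Order the terms by growth rate: √n ≺ 6·n ≺ 8·n³ ≺ 2·n⁴.
The fastest-growing term 2·n⁴ dominates as n → ∞; dropping its constant factor gives Θ(n⁴).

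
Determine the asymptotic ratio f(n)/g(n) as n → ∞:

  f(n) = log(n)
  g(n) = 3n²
0

Since log(n) (O(log n)) grows slower than 3n² (O(n²)),
the ratio f(n)/g(n) → 0 as n → ∞.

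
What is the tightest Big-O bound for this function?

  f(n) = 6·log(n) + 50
O(log n)

The dominant term in 6·log(n) + 50 is 6·log(n), which is Θ(log n).
Lower-order terms (50) are asymptotically negligible.
Constants are absorbed, so the tightest bound is O(log n).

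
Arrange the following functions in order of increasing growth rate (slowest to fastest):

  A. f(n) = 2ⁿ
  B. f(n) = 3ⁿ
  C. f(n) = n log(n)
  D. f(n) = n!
C < A < B < D

Comparing growth rates:
C = n log(n) is O(n log n)
A = 2ⁿ is O(2ⁿ)
B = 3ⁿ is O(3ⁿ)
D = n! is O(n!)

Therefore, the order from slowest to fastest is: C < A < B < D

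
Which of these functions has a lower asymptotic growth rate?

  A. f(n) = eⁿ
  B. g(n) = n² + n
B

f(n) = eⁿ is O(eⁿ), while g(n) = n² + n is O(n²).
Since O(n²) grows slower than O(eⁿ), g(n) is dominated.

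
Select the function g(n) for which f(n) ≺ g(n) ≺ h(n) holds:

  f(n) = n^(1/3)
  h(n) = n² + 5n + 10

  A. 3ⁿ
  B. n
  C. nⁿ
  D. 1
B

We need g(n) with n^(1/3) = o(g(n)) and g(n) = o(n² + 5n + 10), i.e. O(n^(1/3)) ≺ g ≺ O(n²).
Check each option:
  A. 3ⁿ — O(3ⁿ) does not grow strictly slower than h(n)
  B. n — O(n) is strictly between O(n^(1/3)) and O(n²) ✓
  C. nⁿ — O(nⁿ) does not grow strictly slower than h(n)
  D. 1 — O(1) does not grow strictly faster than f(n)

Only option B (n) lies strictly between.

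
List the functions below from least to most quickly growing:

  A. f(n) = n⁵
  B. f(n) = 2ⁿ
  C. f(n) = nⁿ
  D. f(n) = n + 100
D < A < B < C

Comparing growth rates:
D = n + 100 is O(n)
A = n⁵ is O(n⁵)
B = 2ⁿ is O(2ⁿ)
C = nⁿ is O(nⁿ)

Therefore, the order from slowest to fastest is: D < A < B < C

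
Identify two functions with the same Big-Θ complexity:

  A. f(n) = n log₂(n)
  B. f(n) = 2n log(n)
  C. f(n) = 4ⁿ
A and B

Examining each function:
  A. n log₂(n) is O(n log n)
  B. 2n log(n) is O(n log n)
  C. 4ⁿ is O(4ⁿ)

Functions A and B both have the same complexity class.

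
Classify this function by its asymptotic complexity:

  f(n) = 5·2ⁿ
O(2ⁿ)

The dominant term in 5·2ⁿ is 5·2ⁿ, which is Θ(2ⁿ).
Constants are absorbed, so the tightest bound is O(2ⁿ).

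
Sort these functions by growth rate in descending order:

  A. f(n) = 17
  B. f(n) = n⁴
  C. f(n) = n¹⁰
C > B > A

Comparing growth rates:
C = n¹⁰ is O(n¹⁰)
B = n⁴ is O(n⁴)
A = 17 is O(1)

Therefore, the order from fastest to slowest is: C > B > A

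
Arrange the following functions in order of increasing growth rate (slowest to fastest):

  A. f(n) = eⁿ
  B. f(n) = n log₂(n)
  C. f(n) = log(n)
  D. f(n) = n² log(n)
C < B < D < A

Comparing growth rates:
C = log(n) is O(log n)
B = n log₂(n) is O(n log n)
D = n² log(n) is O(n² log n)
A = eⁿ is O(eⁿ)

Therefore, the order from slowest to fastest is: C < B < D < A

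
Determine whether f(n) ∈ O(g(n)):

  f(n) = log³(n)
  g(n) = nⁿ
True

f(n) = log³(n) is O(log³ n), and g(n) = nⁿ is O(nⁿ).
Since O(log³ n) ⊆ O(nⁿ) (f grows no faster than g), f(n) = O(g(n)) is true.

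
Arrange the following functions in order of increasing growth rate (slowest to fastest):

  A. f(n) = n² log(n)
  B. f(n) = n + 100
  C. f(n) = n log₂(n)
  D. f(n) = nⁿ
B < C < A < D

Comparing growth rates:
B = n + 100 is O(n)
C = n log₂(n) is O(n log n)
A = n² log(n) is O(n² log n)
D = nⁿ is O(nⁿ)

Therefore, the order from slowest to fastest is: B < C < A < D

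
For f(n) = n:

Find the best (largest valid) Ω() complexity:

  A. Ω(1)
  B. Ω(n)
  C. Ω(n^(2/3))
B

f(n) = n is Ω(n).
All listed options are valid Big-Ω bounds (lower bounds),
but Ω(n) is the tightest (largest valid bound).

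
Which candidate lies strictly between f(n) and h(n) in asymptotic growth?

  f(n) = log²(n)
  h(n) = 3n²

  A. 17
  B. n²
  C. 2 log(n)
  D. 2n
D

We need g(n) with log²(n) = o(g(n)) and g(n) = o(3n²), i.e. O(log² n) ≺ g ≺ O(n²).
Check each option:
  A. 17 — O(1) does not grow strictly faster than f(n)
  B. n² — O(n²) does not grow strictly slower than h(n)
  C. 2 log(n) — O(log n) does not grow strictly faster than f(n)
  D. 2n — O(n) is strictly between O(log² n) and O(n²) ✓

Only option D (2n) lies strictly between.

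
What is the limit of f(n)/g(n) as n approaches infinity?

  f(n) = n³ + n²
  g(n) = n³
1

Since n³ + n² and n³ have the same growth rate (O(n³)),
the ratio converges to a constant: 1.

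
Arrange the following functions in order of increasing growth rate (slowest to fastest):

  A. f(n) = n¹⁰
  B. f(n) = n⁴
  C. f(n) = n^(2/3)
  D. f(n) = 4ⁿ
C < B < A < D

Comparing growth rates:
C = n^(2/3) is O(n^(2/3))
B = n⁴ is O(n⁴)
A = n¹⁰ is O(n¹⁰)
D = 4ⁿ is O(4ⁿ)

Therefore, the order from slowest to fastest is: C < B < A < D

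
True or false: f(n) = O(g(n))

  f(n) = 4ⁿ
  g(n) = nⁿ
True

f(n) = 4ⁿ is O(4ⁿ), and g(n) = nⁿ is O(nⁿ).
Since O(4ⁿ) ⊆ O(nⁿ) (f grows no faster than g), f(n) = O(g(n)) is true.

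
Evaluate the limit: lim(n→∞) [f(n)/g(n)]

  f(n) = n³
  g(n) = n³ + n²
1

Since n³ and n³ + n² have the same growth rate (O(n³)),
the ratio converges to a constant: 1.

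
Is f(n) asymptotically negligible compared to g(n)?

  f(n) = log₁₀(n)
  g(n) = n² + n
True

f(n) = log₁₀(n) is O(log n), and g(n) = n² + n is O(n²).
Since O(log n) grows strictly slower than O(n²), f(n) = o(g(n)) is true.
This means lim(n→∞) f(n)/g(n) = 0.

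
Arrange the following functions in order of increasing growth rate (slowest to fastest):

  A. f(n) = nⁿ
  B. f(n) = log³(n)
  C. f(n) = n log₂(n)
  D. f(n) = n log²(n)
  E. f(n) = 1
E < B < C < D < A

Comparing growth rates:
E = 1 is O(1)
B = log³(n) is O(log³ n)
C = n log₂(n) is O(n log n)
D = n log²(n) is O(n log² n)
A = nⁿ is O(nⁿ)

Therefore, the order from slowest to fastest is: E < B < C < D < A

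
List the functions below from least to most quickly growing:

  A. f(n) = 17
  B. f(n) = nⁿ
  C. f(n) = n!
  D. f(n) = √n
A < D < C < B

Comparing growth rates:
A = 17 is O(1)
D = √n is O(√n)
C = n! is O(n!)
B = nⁿ is O(nⁿ)

Therefore, the order from slowest to fastest is: A < D < C < B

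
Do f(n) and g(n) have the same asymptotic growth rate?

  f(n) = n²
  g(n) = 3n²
True

f(n) = n² and g(n) = 3n² are both O(n²).
Since they have the same asymptotic growth rate, f(n) = Θ(g(n)) is true.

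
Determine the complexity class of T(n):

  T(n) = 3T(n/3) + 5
Θ(n)

Master Theorem: a = 3, b = 3, f(n) = 5.
Compute the critical exponent d = log₃(3) = 1.
Compare f(n) = Θ(1) against n^d:
  k = 0 < d = 1, so f(n) = O(n^(d-ε)) — Case 1.
  The recursion cost dominates: T(n) = Θ(n^d) = Θ(n).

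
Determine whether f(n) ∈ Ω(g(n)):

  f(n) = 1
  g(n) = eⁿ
False

f(n) = 1 is O(1), and g(n) = eⁿ is O(eⁿ).
Since O(1) grows slower than O(eⁿ), f(n) = Ω(g(n)) is false.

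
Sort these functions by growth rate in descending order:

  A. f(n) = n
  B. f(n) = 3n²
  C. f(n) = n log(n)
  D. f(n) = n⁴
D > B > C > A

Comparing growth rates:
D = n⁴ is O(n⁴)
B = 3n² is O(n²)
C = n log(n) is O(n log n)
A = n is O(n)

Therefore, the order from fastest to slowest is: D > B > C > A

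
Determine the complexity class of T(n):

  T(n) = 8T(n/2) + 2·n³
Θ(n³ log n)

Master Theorem: a = 8, b = 2, f(n) = 2·n³.
Compute the critical exponent d = log₂(8) = 3.
Compare f(n) = Θ(n³) against n^d:
  k = 3 = d, so f(n) = Θ(n^d) — Case 2.
  Work is balanced across levels: T(n) = Θ(n^d log n) = Θ(n³ log n).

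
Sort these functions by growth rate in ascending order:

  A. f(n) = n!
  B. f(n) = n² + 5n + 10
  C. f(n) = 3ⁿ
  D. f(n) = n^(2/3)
D < B < C < A

Comparing growth rates:
D = n^(2/3) is O(n^(2/3))
B = n² + 5n + 10 is O(n²)
C = 3ⁿ is O(3ⁿ)
A = n! is O(n!)

Therefore, the order from slowest to fastest is: D < B < C < A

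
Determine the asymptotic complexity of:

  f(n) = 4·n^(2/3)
O(n^(2/3))

The dominant term in 4·n^(2/3) is 4·n^(2/3), which is Θ(n^(2/3)).
Constants are absorbed, so the tightest bound is O(n^(2/3)).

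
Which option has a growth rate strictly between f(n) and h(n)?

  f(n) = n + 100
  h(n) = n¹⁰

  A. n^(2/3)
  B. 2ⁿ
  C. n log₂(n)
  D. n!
C

We need g(n) with n + 100 = o(g(n)) and g(n) = o(n¹⁰), i.e. O(n) ≺ g ≺ O(n¹⁰).
Check each option:
  A. n^(2/3) — O(n^(2/3)) does not grow strictly faster than f(n)
  B. 2ⁿ — O(2ⁿ) does not grow strictly slower than h(n)
  C. n log₂(n) — O(n log n) is strictly between O(n) and O(n¹⁰) ✓
  D. n! — O(n!) does not grow strictly slower than h(n)

Only option C (n log₂(n)) lies strictly between.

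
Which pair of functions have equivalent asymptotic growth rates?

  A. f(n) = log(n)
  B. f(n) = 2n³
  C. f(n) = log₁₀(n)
A and C

Examining each function:
  A. log(n) is O(log n)
  B. 2n³ is O(n³)
  C. log₁₀(n) is O(log n)

Functions A and C both have the same complexity class.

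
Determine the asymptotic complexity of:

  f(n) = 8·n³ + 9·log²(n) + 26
O(n³)

The dominant term in 8·n³ + 9·log²(n) + 26 is 8·n³, which is Θ(n³).
Lower-order terms (9·log²(n), 26) are asymptotically negligible.
Constants are absorbed, so the tightest bound is O(n³).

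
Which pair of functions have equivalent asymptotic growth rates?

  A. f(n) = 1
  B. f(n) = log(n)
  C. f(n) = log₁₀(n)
B and C

Examining each function:
  A. 1 is O(1)
  B. log(n) is O(log n)
  C. log₁₀(n) is O(log n)

Functions B and C both have the same complexity class.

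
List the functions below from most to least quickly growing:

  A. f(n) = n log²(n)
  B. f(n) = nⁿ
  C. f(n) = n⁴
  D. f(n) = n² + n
B > C > D > A

Comparing growth rates:
B = nⁿ is O(nⁿ)
C = n⁴ is O(n⁴)
D = n² + n is O(n²)
A = n log²(n) is O(n log² n)

Therefore, the order from fastest to slowest is: B > C > D > A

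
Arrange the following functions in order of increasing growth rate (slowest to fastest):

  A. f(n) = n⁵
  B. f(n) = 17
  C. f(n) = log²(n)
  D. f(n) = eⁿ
B < C < A < D

Comparing growth rates:
B = 17 is O(1)
C = log²(n) is O(log² n)
A = n⁵ is O(n⁵)
D = eⁿ is O(eⁿ)

Therefore, the order from slowest to fastest is: B < C < A < D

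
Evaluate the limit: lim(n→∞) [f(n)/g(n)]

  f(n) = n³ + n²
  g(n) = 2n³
1/2

Since n³ + n² and 2n³ have the same growth rate (O(n³)),
the ratio converges to a constant: 1/2.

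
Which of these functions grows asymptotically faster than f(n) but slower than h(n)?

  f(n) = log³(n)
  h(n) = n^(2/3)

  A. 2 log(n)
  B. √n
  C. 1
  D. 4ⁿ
B

We need g(n) with log³(n) = o(g(n)) and g(n) = o(n^(2/3)), i.e. O(log³ n) ≺ g ≺ O(n^(2/3)).
Check each option:
  A. 2 log(n) — O(log n) does not grow strictly faster than f(n)
  B. √n — O(√n) is strictly between O(log³ n) and O(n^(2/3)) ✓
  C. 1 — O(1) does not grow strictly faster than f(n)
  D. 4ⁿ — O(4ⁿ) does not grow strictly slower than h(n)

Only option B (√n) lies strictly between.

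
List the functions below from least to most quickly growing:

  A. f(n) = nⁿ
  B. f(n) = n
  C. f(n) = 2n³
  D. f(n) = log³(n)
D < B < C < A

Comparing growth rates:
D = log³(n) is O(log³ n)
B = n is O(n)
C = 2n³ is O(n³)
A = nⁿ is O(nⁿ)

Therefore, the order from slowest to fastest is: D < B < C < A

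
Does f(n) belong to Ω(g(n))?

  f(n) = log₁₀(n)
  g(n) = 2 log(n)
True

f(n) = log₁₀(n) and g(n) = 2 log(n) are both O(log n).
Big-Ω permits equal growth rates (f ≥ c·g for some c > 0), so f(n) = Ω(g(n)) is true.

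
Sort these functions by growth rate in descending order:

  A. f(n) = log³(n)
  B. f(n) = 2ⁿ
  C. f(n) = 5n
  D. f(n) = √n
B > C > D > A

Comparing growth rates:
B = 2ⁿ is O(2ⁿ)
C = 5n is O(n)
D = √n is O(√n)
A = log³(n) is O(log³ n)

Therefore, the order from fastest to slowest is: B > C > D > A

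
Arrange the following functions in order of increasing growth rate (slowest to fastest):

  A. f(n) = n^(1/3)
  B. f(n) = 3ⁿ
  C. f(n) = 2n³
A < C < B

Comparing growth rates:
A = n^(1/3) is O(n^(1/3))
C = 2n³ is O(n³)
B = 3ⁿ is O(3ⁿ)

Therefore, the order from slowest to fastest is: A < C < B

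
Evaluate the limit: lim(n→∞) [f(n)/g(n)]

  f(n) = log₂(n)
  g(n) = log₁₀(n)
1 + log(5)/log(2)

Since log₂(n) and log₁₀(n) have the same growth rate (O(log n)),
the ratio converges to a constant: 1 + log(5)/log(2).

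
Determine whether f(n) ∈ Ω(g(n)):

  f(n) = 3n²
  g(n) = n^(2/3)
True

f(n) = 3n² is O(n²), and g(n) = n^(2/3) is O(n^(2/3)).
Since O(n²) grows at least as fast as O(n^(2/3)), f(n) = Ω(g(n)) is true.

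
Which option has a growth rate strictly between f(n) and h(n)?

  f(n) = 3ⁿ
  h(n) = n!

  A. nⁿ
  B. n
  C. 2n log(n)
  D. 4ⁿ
D

We need g(n) with 3ⁿ = o(g(n)) and g(n) = o(n!), i.e. O(3ⁿ) ≺ g ≺ O(n!).
Check each option:
  A. nⁿ — O(nⁿ) does not grow strictly slower than h(n)
  B. n — O(n) does not grow strictly faster than f(n)
  C. 2n log(n) — O(n log n) does not grow strictly faster than f(n)
  D. 4ⁿ — O(4ⁿ) is strictly between O(3ⁿ) and O(n!) ✓

Only option D (4ⁿ) lies strictly between.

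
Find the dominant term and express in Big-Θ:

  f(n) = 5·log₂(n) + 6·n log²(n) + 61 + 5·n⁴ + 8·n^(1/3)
Θ(n⁴)

Order the terms by growth rate: 61 ≺ 5·log₂(n) ≺ 8·n^(1/3) ≺ 6·n log²(n) ≺ 5·n⁴.
The fastest-growing term 5·n⁴ dominates as n → ∞; dropping its constant factor gives Θ(n⁴).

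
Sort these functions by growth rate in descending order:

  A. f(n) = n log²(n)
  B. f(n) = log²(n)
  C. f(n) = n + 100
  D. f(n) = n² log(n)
D > A > C > B

Comparing growth rates:
D = n² log(n) is O(n² log n)
A = n log²(n) is O(n log² n)
C = n + 100 is O(n)
B = log²(n) is O(log² n)

Therefore, the order from fastest to slowest is: D > A > C > B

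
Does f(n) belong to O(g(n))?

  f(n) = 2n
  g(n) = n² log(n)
True

f(n) = 2n is O(n), and g(n) = n² log(n) is O(n² log n).
Since O(n) ⊆ O(n² log n) (f grows no faster than g), f(n) = O(g(n)) is true.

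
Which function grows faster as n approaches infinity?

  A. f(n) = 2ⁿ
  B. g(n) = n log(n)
A

f(n) = 2ⁿ is O(2ⁿ), while g(n) = n log(n) is O(n log n).
Since O(2ⁿ) grows faster than O(n log n), f(n) dominates.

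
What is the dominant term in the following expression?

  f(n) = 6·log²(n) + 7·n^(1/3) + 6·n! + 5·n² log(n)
6·n!

Looking at each term:
  - 6·log²(n) is O(log² n)
  - 7·n^(1/3) is O(n^(1/3))
  - 6·n! is O(n!)
  - 5·n² log(n) is O(n² log n)

The term 6·n! (O(n!)) grows fastest and dominates all others.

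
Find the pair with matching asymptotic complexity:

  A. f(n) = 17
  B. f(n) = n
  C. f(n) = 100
A and C

Examining each function:
  A. 17 is O(1)
  B. n is O(n)
  C. 100 is O(1)

Functions A and C both have the same complexity class.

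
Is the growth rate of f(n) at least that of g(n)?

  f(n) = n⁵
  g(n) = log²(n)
True

f(n) = n⁵ is O(n⁵), and g(n) = log²(n) is O(log² n).
Since O(n⁵) grows at least as fast as O(log² n), f(n) = Ω(g(n)) is true.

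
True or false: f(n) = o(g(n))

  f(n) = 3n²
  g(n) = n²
False

f(n) = 3n² is O(n²), and g(n) = n² is O(n²).
Since they have the same growth rate, f(n) = o(g(n)) is false.
(f = o(g) requires f to grow strictly slower, not equal.)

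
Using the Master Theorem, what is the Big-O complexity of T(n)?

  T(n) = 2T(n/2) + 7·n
Θ(n log n)

Master Theorem: a = 2, b = 2, f(n) = 7·n.
Compute the critical exponent d = log₂(2) = 1.
Compare f(n) = Θ(n) against n^d:
  k = 1 = d, so f(n) = Θ(n^d) — Case 2.
  Work is balanced across levels: T(n) = Θ(n^d log n) = Θ(n log n).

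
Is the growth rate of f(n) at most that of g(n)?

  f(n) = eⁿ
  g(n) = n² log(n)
False

f(n) = eⁿ is O(eⁿ), and g(n) = n² log(n) is O(n² log n).
Since O(eⁿ) grows faster than O(n² log n), f(n) = O(g(n)) is false.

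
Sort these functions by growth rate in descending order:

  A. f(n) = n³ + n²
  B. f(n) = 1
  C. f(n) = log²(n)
A > C > B

Comparing growth rates:
A = n³ + n² is O(n³)
C = log²(n) is O(log² n)
B = 1 is O(1)

Therefore, the order from fastest to slowest is: A > C > B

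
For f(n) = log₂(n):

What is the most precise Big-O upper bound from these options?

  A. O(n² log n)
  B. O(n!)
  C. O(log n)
C

f(n) = log₂(n) is O(log n).
All listed options are valid Big-O bounds (upper bounds),
but O(log n) is the tightest (smallest valid bound).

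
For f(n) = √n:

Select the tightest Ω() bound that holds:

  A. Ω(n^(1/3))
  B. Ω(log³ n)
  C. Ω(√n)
C

f(n) = √n is Ω(√n).
All listed options are valid Big-Ω bounds (lower bounds),
but Ω(√n) is the tightest (largest valid bound).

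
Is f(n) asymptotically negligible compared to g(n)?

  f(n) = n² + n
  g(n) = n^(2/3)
False

f(n) = n² + n is O(n²), and g(n) = n^(2/3) is O(n^(2/3)).
Since O(n²) grows faster than or equal to O(n^(2/3)), f(n) = o(g(n)) is false.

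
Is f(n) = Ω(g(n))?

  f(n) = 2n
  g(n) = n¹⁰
False

f(n) = 2n is O(n), and g(n) = n¹⁰ is O(n¹⁰).
Since O(n) grows slower than O(n¹⁰), f(n) = Ω(g(n)) is false.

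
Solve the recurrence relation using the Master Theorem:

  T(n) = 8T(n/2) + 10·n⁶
Θ(n⁶)

Master Theorem: a = 8, b = 2, f(n) = 10·n⁶.
Compute the critical exponent d = log₂(8) = 3.
Compare f(n) = Θ(n⁶) against n^d:
  k = 6 > d = 3, so f(n) = Ω(n^(d+ε)) — Case 3.
  Regularity: a·(n/b)^6/n^6 = a/b^6 = 8/64 < 1 ✓.
  The top-level work dominates: T(n) = Θ(f(n)) = Θ(n⁶).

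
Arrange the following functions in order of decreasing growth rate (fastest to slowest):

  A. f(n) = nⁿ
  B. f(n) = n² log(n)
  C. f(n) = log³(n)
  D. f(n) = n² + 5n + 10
A > B > D > C

Comparing growth rates:
A = nⁿ is O(nⁿ)
B = n² log(n) is O(n² log n)
D = n² + 5n + 10 is O(n²)
C = log³(n) is O(log³ n)

Therefore, the order from fastest to slowest is: A > B > D > C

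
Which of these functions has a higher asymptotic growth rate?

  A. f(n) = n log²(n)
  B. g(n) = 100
A

f(n) = n log²(n) is O(n log² n), while g(n) = 100 is O(1).
Since O(n log² n) grows faster than O(1), f(n) dominates.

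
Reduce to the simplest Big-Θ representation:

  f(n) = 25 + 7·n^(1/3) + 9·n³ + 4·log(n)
Θ(n³)

Order the terms by growth rate: 25 ≺ 4·log(n) ≺ 7·n^(1/3) ≺ 9·n³.
The fastest-growing term 9·n³ dominates as n → ∞; dropping its constant factor gives Θ(n³).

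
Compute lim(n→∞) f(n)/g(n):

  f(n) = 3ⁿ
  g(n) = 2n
∞

Since 3ⁿ (O(3ⁿ)) grows faster than 2n (O(n)),
the ratio f(n)/g(n) → ∞ as n → ∞.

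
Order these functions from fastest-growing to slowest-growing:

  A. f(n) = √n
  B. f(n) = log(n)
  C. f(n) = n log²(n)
C > A > B

Comparing growth rates:
C = n log²(n) is O(n log² n)
A = √n is O(√n)
B = log(n) is O(log n)

Therefore, the order from fastest to slowest is: C > A > B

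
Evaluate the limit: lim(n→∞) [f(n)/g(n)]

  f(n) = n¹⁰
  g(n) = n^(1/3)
∞

Since n¹⁰ (O(n¹⁰)) grows faster than n^(1/3) (O(n^(1/3))),
the ratio f(n)/g(n) → ∞ as n → ∞.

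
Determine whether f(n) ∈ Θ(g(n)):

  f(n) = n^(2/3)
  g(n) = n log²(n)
False

f(n) = n^(2/3) is O(n^(2/3)), and g(n) = n log²(n) is O(n log² n).
Since they have different growth rates, f(n) = Θ(g(n)) is false.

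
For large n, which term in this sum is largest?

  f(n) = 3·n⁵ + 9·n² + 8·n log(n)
3·n⁵

Looking at each term:
  - 3·n⁵ is O(n⁵)
  - 9·n² is O(n²)
  - 8·n log(n) is O(n log n)

The term 3·n⁵ (O(n⁵)) grows fastest and dominates all others.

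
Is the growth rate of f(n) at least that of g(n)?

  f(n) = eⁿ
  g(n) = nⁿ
False

f(n) = eⁿ is O(eⁿ), and g(n) = nⁿ is O(nⁿ).
Since O(eⁿ) grows slower than O(nⁿ), f(n) = Ω(g(n)) is false.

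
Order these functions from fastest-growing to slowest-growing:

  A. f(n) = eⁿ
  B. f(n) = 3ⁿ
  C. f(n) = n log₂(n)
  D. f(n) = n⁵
B > A > D > C

Comparing growth rates:
B = 3ⁿ is O(3ⁿ)
A = eⁿ is O(eⁿ)
D = n⁵ is O(n⁵)
C = n log₂(n) is O(n log n)

Therefore, the order from fastest to slowest is: B > A > D > C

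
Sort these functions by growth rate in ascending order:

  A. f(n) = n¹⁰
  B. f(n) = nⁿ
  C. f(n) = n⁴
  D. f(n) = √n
D < C < A < B

Comparing growth rates:
D = √n is O(√n)
C = n⁴ is O(n⁴)
A = n¹⁰ is O(n¹⁰)
B = nⁿ is O(nⁿ)

Therefore, the order from slowest to fastest is: D < C < A < B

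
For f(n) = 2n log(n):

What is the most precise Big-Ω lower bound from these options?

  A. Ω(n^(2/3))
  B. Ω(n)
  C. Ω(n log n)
C

f(n) = 2n log(n) is Ω(n log n).
All listed options are valid Big-Ω bounds (lower bounds),
but Ω(n log n) is the tightest (largest valid bound).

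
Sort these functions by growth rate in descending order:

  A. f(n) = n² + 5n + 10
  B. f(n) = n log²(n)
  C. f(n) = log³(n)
A > B > C

Comparing growth rates:
A = n² + 5n + 10 is O(n²)
B = n log²(n) is O(n log² n)
C = log³(n) is O(log³ n)

Therefore, the order from fastest to slowest is: A > B > C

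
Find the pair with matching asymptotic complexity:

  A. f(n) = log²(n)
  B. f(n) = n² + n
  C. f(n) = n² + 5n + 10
B and C

Examining each function:
  A. log²(n) is O(log² n)
  B. n² + n is O(n²)
  C. n² + 5n + 10 is O(n²)

Functions B and C both have the same complexity class.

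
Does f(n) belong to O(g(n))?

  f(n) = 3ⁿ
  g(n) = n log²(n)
False

f(n) = 3ⁿ is O(3ⁿ), and g(n) = n log²(n) is O(n log² n).
Since O(3ⁿ) grows faster than O(n log² n), f(n) = O(g(n)) is false.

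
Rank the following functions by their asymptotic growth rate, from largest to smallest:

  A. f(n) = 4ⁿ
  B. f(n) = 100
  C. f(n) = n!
C > A > B

Comparing growth rates:
C = n! is O(n!)
A = 4ⁿ is O(4ⁿ)
B = 100 is O(1)

Therefore, the order from fastest to slowest is: C > A > B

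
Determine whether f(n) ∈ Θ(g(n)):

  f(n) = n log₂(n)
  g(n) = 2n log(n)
True

f(n) = n log₂(n) and g(n) = 2n log(n) are both O(n log n).
Since they have the same asymptotic growth rate, f(n) = Θ(g(n)) is true.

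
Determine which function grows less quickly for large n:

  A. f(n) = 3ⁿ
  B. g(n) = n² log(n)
B

f(n) = 3ⁿ is O(3ⁿ), while g(n) = n² log(n) is O(n² log n).
Since O(n² log n) grows slower than O(3ⁿ), g(n) is dominated.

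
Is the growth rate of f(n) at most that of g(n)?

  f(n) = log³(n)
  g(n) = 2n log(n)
True

f(n) = log³(n) is O(log³ n), and g(n) = 2n log(n) is O(n log n).
Since O(log³ n) ⊆ O(n log n) (f grows no faster than g), f(n) = O(g(n)) is true.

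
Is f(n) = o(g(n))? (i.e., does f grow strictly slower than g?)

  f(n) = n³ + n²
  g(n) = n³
False

f(n) = n³ + n² is O(n³), and g(n) = n³ is O(n³).
Since they have the same growth rate, f(n) = o(g(n)) is false.
(f = o(g) requires f to grow strictly slower, not equal.)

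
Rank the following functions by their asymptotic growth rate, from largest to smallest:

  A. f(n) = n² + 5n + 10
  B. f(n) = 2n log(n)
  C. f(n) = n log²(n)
A > C > B

Comparing growth rates:
A = n² + 5n + 10 is O(n²)
C = n log²(n) is O(n log² n)
B = 2n log(n) is O(n log n)

Therefore, the order from fastest to slowest is: A > C > B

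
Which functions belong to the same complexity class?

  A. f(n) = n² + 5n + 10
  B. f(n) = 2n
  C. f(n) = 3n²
A and C

Examining each function:
  A. n² + 5n + 10 is O(n²)
  B. 2n is O(n)
  C. 3n² is O(n²)

Functions A and C both have the same complexity class.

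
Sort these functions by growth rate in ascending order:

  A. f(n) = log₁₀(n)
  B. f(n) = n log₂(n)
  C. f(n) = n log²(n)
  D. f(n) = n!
A < B < C < D

Comparing growth rates:
A = log₁₀(n) is O(log n)
B = n log₂(n) is O(n log n)
C = n log²(n) is O(n log² n)
D = n! is O(n!)

Therefore, the order from slowest to fastest is: A < B < C < D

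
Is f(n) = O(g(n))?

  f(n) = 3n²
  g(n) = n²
True

f(n) = 3n² and g(n) = n² are both O(n²).
Big-O permits equal growth rates (f ≤ c·g for some c), so f(n) = O(g(n)) is true.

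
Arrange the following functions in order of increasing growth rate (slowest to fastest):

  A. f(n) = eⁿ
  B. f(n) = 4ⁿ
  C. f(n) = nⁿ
A < B < C

Comparing growth rates:
A = eⁿ is O(eⁿ)
B = 4ⁿ is O(4ⁿ)
C = nⁿ is O(nⁿ)

Therefore, the order from slowest to fastest is: A < B < C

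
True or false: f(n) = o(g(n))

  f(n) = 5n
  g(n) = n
False

f(n) = 5n is O(n), and g(n) = n is O(n).
Since they have the same growth rate, f(n) = o(g(n)) is false.
(f = o(g) requires f to grow strictly slower, not equal.)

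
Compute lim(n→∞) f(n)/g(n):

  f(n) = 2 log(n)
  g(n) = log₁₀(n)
log(100)

Since 2 log(n) and log₁₀(n) have the same growth rate (O(log n)),
the ratio converges to a constant: log(100).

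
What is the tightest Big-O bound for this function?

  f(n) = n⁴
O(n⁴)

The dominant term in n⁴ is n⁴, which is Θ(n⁴).
Constants are absorbed, so the tightest bound is O(n⁴).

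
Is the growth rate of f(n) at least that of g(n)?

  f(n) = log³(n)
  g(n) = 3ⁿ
False

f(n) = log³(n) is O(log³ n), and g(n) = 3ⁿ is O(3ⁿ).
Since O(log³ n) grows slower than O(3ⁿ), f(n) = Ω(g(n)) is false.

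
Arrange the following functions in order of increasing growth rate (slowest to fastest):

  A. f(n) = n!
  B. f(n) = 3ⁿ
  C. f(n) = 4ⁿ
B < C < A

Comparing growth rates:
B = 3ⁿ is O(3ⁿ)
C = 4ⁿ is O(4ⁿ)
A = n! is O(n!)

Therefore, the order from slowest to fastest is: B < C < A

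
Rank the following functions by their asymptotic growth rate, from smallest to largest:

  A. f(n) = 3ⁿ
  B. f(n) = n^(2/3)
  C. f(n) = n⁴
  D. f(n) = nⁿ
B < C < A < D

Comparing growth rates:
B = n^(2/3) is O(n^(2/3))
C = n⁴ is O(n⁴)
A = 3ⁿ is O(3ⁿ)
D = nⁿ is O(nⁿ)

Therefore, the order from slowest to fastest is: B < C < A < D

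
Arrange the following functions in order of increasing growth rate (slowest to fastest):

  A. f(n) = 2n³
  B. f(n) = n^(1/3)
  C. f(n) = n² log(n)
B < C < A

Comparing growth rates:
B = n^(1/3) is O(n^(1/3))
C = n² log(n) is O(n² log n)
A = 2n³ is O(n³)

Therefore, the order from slowest to fastest is: B < C < A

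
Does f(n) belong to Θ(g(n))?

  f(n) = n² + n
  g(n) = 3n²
True

f(n) = n² + n and g(n) = 3n² are both O(n²).
Since they have the same asymptotic growth rate, f(n) = Θ(g(n)) is true.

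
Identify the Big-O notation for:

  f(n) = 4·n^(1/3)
O(n^(1/3))

The dominant term in 4·n^(1/3) is 4·n^(1/3), which is Θ(n^(1/3)).
Constants are absorbed, so the tightest bound is O(n^(1/3)).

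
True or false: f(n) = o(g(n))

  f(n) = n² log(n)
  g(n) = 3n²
False

f(n) = n² log(n) is O(n² log n), and g(n) = 3n² is O(n²).
Since O(n² log n) grows faster than or equal to O(n²), f(n) = o(g(n)) is false.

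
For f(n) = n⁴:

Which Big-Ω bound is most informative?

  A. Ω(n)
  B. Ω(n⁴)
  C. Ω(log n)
B

f(n) = n⁴ is Ω(n⁴).
All listed options are valid Big-Ω bounds (lower bounds),
but Ω(n⁴) is the tightest (largest valid bound).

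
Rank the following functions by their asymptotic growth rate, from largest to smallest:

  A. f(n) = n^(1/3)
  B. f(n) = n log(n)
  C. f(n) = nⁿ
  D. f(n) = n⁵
C > D > B > A

Comparing growth rates:
C = nⁿ is O(nⁿ)
D = n⁵ is O(n⁵)
B = n log(n) is O(n log n)
A = n^(1/3) is O(n^(1/3))

Therefore, the order from fastest to slowest is: C > D > B > A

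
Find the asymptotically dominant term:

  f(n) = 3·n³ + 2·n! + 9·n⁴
2·n!

Looking at each term:
  - 3·n³ is O(n³)
  - 2·n! is O(n!)
  - 9·n⁴ is O(n⁴)

The term 2·n! (O(n!)) grows fastest and dominates all others.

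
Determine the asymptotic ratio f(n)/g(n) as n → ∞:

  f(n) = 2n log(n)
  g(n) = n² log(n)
0

Since 2n log(n) (O(n log n)) grows slower than n² log(n) (O(n² log n)),
the ratio f(n)/g(n) → 0 as n → ∞.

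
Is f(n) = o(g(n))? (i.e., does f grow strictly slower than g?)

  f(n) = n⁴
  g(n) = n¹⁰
True

f(n) = n⁴ is O(n⁴), and g(n) = n¹⁰ is O(n¹⁰).
Since O(n⁴) grows strictly slower than O(n¹⁰), f(n) = o(g(n)) is true.
This means lim(n→∞) f(n)/g(n) = 0.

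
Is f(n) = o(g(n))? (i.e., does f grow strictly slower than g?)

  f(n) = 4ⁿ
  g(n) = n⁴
False

f(n) = 4ⁿ is O(4ⁿ), and g(n) = n⁴ is O(n⁴).
Since O(4ⁿ) grows faster than or equal to O(n⁴), f(n) = o(g(n)) is false.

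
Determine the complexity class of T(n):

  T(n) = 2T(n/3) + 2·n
Θ(n)

Master Theorem: a = 2, b = 3, f(n) = 2·n.
Compute the critical exponent d = log₃(2) = 0.631.
Compare f(n) = Θ(n) against n^d:
  k = 1 > d = 0.631, so f(n) = Ω(n^(d+ε)) — Case 3.
  Regularity: a·(n/b)^1/n^1 = a/b^1 = 2/3 < 1 ✓.
  The top-level work dominates: T(n) = Θ(f(n)) = Θ(n).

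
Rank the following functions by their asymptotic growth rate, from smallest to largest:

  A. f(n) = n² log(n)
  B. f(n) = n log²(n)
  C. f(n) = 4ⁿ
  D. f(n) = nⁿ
B < A < C < D

Comparing growth rates:
B = n log²(n) is O(n log² n)
A = n² log(n) is O(n² log n)
C = 4ⁿ is O(4ⁿ)
D = nⁿ is O(nⁿ)

Therefore, the order from slowest to fastest is: B < A < C < D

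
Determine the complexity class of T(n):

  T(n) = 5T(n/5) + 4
Θ(n)

Master Theorem: a = 5, b = 5, f(n) = 4.
Compute the critical exponent d = log₅(5) = 1.
Compare f(n) = Θ(1) against n^d:
  k = 0 < d = 1, so f(n) = O(n^(d-ε)) — Case 1.
  The recursion cost dominates: T(n) = Θ(n^d) = Θ(n).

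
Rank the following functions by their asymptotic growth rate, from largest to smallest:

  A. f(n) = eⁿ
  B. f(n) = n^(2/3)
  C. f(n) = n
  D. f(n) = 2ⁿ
A > D > C > B

Comparing growth rates:
A = eⁿ is O(eⁿ)
D = 2ⁿ is O(2ⁿ)
C = n is O(n)
B = n^(2/3) is O(n^(2/3))

Therefore, the order from fastest to slowest is: A > D > C > B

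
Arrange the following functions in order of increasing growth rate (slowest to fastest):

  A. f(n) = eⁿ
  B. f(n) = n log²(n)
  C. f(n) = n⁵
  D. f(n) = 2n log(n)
D < B < C < A

Comparing growth rates:
D = 2n log(n) is O(n log n)
B = n log²(n) is O(n log² n)
C = n⁵ is O(n⁵)
A = eⁿ is O(eⁿ)

Therefore, the order from slowest to fastest is: D < B < C < A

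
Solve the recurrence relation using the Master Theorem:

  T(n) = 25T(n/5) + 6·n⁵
Θ(n⁵)

Master Theorem: a = 25, b = 5, f(n) = 6·n⁵.
Compute the critical exponent d = log₅(25) = 2.
Compare f(n) = Θ(n⁵) against n^d:
  k = 5 > d = 2, so f(n) = Ω(n^(d+ε)) — Case 3.
  Regularity: a·(n/b)^5/n^5 = a/b^5 = 25/3125 < 1 ✓.
  The top-level work dominates: T(n) = Θ(f(n)) = Θ(n⁵).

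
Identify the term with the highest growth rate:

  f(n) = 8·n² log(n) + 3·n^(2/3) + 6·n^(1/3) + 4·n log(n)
8·n² log(n)

Looking at each term:
  - 8·n² log(n) is O(n² log n)
  - 3·n^(2/3) is O(n^(2/3))
  - 6·n^(1/3) is O(n^(1/3))
  - 4·n log(n) is O(n log n)

The term 8·n² log(n) (O(n² log n)) grows fastest and dominates all others.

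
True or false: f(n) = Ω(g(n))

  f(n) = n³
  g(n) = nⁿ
False

f(n) = n³ is O(n³), and g(n) = nⁿ is O(nⁿ).
Since O(n³) grows slower than O(nⁿ), f(n) = Ω(g(n)) is false.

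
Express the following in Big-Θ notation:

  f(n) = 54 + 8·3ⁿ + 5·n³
Θ(3ⁿ)

Order the terms by growth rate: 54 ≺ 5·n³ ≺ 8·3ⁿ.
The fastest-growing term 8·3ⁿ dominates as n → ∞; dropping its constant factor gives Θ(3ⁿ).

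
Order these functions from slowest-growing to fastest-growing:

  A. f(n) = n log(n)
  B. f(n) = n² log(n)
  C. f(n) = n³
A < B < C

Comparing growth rates:
A = n log(n) is O(n log n)
B = n² log(n) is O(n² log n)
C = n³ is O(n³)

Therefore, the order from slowest to fastest is: A < B < C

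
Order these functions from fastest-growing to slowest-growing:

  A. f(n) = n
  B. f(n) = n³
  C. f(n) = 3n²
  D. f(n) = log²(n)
B > C > A > D

Comparing growth rates:
B = n³ is O(n³)
C = 3n² is O(n²)
A = n is O(n)
D = log²(n) is O(log² n)

Therefore, the order from fastest to slowest is: B > C > A > D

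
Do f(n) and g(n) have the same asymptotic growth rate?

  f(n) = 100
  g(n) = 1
True

f(n) = 100 and g(n) = 1 are both O(1).
Since they have the same asymptotic growth rate, f(n) = Θ(g(n)) is true.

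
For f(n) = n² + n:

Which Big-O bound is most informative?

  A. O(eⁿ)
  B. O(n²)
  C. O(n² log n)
B

f(n) = n² + n is O(n²).
All listed options are valid Big-O bounds (upper bounds),
but O(n²) is the tightest (smallest valid bound).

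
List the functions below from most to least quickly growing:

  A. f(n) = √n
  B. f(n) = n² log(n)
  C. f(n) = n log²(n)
B > C > A

Comparing growth rates:
B = n² log(n) is O(n² log n)
C = n log²(n) is O(n log² n)
A = √n is O(√n)

Therefore, the order from fastest to slowest is: B > C > A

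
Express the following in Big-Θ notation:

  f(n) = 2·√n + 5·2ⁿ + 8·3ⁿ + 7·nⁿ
Θ(nⁿ)

Order the terms by growth rate: 2·√n ≺ 5·2ⁿ ≺ 8·3ⁿ ≺ 7·nⁿ.
The fastest-growing term 7·nⁿ dominates as n → ∞; dropping its constant factor gives Θ(nⁿ).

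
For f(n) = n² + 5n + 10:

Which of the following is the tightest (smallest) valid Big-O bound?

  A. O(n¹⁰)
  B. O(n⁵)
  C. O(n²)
C

f(n) = n² + 5n + 10 is O(n²).
All listed options are valid Big-O bounds (upper bounds),
but O(n²) is the tightest (smallest valid bound).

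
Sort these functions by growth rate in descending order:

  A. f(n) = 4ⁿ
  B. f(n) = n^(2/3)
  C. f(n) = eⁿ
A > C > B

Comparing growth rates:
A = 4ⁿ is O(4ⁿ)
C = eⁿ is O(eⁿ)
B = n^(2/3) is O(n^(2/3))

Therefore, the order from fastest to slowest is: A > C > B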